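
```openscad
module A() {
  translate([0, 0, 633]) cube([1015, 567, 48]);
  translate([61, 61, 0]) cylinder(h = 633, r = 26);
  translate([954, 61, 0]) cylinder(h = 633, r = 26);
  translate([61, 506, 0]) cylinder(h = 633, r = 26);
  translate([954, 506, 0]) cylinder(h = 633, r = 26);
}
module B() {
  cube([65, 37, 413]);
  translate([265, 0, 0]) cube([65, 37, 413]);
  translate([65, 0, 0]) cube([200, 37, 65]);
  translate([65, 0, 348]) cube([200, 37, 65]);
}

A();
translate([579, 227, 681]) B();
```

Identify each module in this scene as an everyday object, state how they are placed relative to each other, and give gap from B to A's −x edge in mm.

The picture frame's min-x is at 579; the table's min-x is 0; gap = 579 mm.

A is a table. B is a picture frame. The picture frame is on top of the table. The gap from the picture frame to the table's −x edge is 579 mm.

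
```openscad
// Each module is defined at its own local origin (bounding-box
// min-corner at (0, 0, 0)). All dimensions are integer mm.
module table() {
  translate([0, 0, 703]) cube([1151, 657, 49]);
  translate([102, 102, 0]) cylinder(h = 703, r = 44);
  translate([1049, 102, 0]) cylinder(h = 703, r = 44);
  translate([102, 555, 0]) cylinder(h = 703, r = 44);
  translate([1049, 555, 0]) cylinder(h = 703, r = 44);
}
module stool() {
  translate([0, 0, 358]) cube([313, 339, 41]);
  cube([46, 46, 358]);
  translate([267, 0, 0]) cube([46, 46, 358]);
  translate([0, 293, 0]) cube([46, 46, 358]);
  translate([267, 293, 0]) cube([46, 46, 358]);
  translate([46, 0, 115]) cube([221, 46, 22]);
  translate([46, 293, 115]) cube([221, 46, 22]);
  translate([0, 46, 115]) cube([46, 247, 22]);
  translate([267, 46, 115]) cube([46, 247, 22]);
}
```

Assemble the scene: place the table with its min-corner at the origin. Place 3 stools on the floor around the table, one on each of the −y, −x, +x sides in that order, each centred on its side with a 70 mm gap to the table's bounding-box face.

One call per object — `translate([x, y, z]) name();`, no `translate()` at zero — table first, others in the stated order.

table();
translate([419, -409, 0]) stool();
translate([-383, 159, 0]) stool();
translate([1221, 159, 0]) stool();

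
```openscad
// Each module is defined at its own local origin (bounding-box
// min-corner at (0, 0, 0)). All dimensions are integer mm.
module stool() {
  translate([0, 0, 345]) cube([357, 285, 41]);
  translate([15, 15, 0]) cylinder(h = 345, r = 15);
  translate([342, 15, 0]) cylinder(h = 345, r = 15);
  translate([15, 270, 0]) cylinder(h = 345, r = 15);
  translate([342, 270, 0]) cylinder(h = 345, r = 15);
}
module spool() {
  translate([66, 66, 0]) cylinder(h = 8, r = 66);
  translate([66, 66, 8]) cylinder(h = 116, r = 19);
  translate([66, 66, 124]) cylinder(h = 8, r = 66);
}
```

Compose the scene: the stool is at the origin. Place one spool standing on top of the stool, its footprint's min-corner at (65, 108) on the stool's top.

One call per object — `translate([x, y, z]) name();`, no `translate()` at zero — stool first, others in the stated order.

stool();
translate([65, 108, 386]) spool();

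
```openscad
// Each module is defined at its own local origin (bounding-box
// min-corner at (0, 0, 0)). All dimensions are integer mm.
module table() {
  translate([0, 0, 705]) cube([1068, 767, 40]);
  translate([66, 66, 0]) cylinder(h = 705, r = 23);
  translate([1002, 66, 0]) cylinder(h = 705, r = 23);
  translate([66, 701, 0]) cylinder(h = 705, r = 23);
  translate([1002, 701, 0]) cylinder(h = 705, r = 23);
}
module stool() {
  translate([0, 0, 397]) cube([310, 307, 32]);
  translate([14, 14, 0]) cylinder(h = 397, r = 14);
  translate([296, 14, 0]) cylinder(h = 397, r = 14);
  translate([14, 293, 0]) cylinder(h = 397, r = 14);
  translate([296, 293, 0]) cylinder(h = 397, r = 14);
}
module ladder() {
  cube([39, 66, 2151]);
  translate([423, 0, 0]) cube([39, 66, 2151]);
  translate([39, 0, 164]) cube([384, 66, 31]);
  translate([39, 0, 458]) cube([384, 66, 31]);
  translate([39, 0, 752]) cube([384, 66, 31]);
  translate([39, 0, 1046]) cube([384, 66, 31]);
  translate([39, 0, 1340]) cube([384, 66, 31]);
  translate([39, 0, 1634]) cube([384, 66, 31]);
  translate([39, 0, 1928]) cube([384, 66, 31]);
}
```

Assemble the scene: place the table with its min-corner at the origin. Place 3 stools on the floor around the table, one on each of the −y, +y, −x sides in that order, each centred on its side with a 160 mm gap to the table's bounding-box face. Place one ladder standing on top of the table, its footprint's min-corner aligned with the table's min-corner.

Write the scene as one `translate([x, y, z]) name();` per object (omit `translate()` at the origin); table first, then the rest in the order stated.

table();
translate([379, -467, 0]) stool();
translate([379, 927, 0]) stool();
translate([-470, 230, 0]) stool();
translate([0, 0, 745]) ladder();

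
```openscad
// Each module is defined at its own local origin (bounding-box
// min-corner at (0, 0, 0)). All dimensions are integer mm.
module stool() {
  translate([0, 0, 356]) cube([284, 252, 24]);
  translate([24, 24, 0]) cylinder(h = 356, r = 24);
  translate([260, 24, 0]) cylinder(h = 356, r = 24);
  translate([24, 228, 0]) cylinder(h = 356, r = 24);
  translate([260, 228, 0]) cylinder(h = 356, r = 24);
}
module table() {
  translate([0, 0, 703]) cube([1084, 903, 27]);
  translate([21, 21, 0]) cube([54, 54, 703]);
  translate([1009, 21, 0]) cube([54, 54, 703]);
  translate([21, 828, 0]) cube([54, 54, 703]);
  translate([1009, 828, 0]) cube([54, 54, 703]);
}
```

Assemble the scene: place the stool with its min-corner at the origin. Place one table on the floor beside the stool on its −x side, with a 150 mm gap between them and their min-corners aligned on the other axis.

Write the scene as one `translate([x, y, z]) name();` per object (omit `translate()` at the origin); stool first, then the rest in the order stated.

stool();
translate([-1234, 0, 0]) table();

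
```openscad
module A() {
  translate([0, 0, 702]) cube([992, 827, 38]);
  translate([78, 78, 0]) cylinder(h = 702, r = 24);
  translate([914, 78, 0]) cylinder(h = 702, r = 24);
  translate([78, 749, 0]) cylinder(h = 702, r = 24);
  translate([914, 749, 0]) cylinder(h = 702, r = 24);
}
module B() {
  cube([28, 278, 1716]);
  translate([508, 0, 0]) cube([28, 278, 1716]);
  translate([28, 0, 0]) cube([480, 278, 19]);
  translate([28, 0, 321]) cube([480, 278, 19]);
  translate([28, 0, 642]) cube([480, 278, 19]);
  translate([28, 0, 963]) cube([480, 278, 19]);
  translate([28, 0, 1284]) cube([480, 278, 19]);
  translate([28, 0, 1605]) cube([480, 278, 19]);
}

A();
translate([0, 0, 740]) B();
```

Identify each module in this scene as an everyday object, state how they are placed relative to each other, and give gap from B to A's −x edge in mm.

The bookshelf's min-x is at 0; the table's min-x is 0; gap = 0 mm.

A is a table. B is a bookshelf. The bookshelf is on top of the table. The gap from the bookshelf to the table's −x edge is 0 mm.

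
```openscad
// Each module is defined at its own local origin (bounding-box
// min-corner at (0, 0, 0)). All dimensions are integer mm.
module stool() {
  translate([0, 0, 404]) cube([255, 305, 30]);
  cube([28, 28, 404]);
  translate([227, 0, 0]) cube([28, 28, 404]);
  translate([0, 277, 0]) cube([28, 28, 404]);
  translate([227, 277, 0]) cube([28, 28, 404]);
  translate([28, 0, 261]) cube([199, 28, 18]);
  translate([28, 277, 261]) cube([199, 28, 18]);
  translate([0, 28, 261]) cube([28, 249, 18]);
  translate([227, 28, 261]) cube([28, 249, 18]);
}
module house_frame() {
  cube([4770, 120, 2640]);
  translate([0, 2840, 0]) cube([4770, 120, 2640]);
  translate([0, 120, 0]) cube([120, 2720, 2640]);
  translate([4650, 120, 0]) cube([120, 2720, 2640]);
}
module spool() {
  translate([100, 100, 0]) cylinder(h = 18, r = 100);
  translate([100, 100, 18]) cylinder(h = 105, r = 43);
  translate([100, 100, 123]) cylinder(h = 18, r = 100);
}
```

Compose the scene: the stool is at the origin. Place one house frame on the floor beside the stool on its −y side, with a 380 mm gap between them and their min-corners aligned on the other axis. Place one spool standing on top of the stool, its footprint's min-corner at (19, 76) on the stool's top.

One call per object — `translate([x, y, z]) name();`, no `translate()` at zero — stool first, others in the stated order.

stool();
translate([0, -3340, 0]) house_frame();
translate([19, 76, 434]) spool();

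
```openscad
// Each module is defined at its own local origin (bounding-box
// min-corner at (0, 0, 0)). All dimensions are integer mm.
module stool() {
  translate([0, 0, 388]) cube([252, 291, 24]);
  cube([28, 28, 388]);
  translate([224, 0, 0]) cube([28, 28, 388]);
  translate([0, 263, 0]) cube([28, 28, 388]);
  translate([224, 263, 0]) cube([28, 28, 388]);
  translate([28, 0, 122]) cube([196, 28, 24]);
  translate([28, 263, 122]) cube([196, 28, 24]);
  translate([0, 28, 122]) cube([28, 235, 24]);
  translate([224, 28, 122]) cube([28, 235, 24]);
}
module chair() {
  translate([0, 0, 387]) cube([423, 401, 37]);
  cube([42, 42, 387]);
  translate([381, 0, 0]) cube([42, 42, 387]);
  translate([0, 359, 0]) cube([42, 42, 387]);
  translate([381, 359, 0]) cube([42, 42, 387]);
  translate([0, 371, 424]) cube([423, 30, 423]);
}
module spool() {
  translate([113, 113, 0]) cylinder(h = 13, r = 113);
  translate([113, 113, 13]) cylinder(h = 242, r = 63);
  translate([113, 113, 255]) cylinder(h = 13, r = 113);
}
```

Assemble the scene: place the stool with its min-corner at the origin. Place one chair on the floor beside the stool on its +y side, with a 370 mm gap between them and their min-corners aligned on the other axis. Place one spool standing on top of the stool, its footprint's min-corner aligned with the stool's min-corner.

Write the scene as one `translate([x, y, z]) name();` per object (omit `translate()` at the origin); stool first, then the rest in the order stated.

stool();
translate([0, 661, 0]) chair();
translate([0, 0, 412]) spool();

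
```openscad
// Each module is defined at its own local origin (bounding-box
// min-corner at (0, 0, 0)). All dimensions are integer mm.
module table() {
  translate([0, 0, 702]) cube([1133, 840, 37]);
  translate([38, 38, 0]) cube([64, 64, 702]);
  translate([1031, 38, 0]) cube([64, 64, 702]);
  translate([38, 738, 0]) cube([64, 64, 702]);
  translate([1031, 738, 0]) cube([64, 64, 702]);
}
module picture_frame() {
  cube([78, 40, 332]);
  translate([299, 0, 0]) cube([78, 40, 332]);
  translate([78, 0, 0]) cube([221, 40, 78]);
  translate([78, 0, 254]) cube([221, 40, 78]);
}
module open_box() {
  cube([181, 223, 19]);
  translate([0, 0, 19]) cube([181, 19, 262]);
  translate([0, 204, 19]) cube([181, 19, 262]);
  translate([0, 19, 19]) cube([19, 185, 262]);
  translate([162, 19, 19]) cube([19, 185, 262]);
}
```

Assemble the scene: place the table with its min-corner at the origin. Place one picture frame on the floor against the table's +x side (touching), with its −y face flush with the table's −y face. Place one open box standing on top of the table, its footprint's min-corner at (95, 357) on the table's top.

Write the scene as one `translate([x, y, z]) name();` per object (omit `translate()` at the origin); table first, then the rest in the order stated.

table();
translate([1133, 0, 0]) picture_frame();
translate([95, 357, 739]) open_box();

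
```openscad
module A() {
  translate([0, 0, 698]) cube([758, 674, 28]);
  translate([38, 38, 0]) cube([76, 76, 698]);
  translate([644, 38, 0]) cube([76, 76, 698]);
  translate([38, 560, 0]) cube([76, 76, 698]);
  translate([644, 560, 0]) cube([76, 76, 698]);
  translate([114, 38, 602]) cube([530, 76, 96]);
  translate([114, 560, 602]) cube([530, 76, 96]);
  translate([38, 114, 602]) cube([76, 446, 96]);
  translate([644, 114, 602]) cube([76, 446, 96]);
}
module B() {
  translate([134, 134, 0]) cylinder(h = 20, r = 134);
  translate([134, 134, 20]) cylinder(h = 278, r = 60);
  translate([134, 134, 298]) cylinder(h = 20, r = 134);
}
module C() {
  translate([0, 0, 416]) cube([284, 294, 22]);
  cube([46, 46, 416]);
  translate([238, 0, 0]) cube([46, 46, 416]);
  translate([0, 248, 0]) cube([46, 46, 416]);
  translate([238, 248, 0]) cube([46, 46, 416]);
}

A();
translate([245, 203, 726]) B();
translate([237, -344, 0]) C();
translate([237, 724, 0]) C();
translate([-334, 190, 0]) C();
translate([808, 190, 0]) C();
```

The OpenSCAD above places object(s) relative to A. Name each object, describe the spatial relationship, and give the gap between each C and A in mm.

A is a table. B is a spool. C is a stool. The spool is on top of the table, centred. Four stools sit around the table at the −y, +y, −x, +x sides. The gap between each stool and the table is 50 mm.

Each stool's nearest face is 50 mm from the table's bounding box.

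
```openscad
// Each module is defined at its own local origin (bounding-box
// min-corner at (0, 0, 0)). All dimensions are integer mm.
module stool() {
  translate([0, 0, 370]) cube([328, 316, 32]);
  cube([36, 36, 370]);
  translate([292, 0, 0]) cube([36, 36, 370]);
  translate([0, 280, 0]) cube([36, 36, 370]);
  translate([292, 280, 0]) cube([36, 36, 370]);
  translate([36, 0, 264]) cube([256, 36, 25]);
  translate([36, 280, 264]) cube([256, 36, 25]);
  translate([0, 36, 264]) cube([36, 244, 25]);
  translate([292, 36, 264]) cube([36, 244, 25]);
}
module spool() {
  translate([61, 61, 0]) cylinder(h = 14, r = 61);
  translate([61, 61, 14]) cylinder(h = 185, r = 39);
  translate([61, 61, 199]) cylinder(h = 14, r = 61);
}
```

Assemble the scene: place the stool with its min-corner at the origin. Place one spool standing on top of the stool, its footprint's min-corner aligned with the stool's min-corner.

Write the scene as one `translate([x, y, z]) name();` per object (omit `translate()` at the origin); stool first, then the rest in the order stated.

stool();
translate([0, 0, 402]) spool();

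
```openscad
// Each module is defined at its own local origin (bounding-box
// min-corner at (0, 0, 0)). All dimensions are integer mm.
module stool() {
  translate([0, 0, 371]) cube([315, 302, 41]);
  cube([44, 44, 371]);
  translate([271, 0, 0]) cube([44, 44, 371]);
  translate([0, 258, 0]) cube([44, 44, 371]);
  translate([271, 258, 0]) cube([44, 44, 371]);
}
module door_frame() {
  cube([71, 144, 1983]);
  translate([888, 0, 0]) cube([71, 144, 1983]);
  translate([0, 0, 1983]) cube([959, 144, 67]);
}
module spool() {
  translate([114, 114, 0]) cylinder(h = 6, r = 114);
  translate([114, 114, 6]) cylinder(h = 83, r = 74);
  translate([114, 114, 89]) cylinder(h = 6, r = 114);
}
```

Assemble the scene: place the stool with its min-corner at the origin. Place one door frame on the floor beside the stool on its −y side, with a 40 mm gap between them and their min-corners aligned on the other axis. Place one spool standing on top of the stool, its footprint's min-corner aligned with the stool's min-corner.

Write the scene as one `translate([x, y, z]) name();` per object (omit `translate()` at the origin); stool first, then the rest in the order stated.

stool();
translate([0, -184, 0]) door_frame();
translate([0, 0, 412]) spool();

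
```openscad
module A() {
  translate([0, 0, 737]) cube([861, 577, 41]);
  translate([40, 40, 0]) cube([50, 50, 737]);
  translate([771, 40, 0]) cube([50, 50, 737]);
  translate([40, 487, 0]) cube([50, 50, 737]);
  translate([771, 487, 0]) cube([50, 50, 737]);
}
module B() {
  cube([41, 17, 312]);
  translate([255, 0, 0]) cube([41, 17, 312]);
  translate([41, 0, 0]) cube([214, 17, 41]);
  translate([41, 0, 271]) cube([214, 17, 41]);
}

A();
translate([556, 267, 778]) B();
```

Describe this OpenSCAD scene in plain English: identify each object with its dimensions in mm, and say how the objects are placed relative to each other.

A is a table: top 861 mm (x) × 577 mm (y), 41 mm thick, upper face at z = 778 mm, on four 50×50 mm square legs, each inset 40 mm from the nearest pair of top edges, running from z = 0 to the bottom of the top.

B is a rectangular picture frame lying in the x–z plane (depth along y). The opening is 214 mm wide (x) by 230 mm tall (z), surrounded by a border 41 mm wide on all four sides. The frame is 17 mm deep and is made of two full-height vertical stiles with two horizontal rails fitted between them.

The picture frame is on top of the table.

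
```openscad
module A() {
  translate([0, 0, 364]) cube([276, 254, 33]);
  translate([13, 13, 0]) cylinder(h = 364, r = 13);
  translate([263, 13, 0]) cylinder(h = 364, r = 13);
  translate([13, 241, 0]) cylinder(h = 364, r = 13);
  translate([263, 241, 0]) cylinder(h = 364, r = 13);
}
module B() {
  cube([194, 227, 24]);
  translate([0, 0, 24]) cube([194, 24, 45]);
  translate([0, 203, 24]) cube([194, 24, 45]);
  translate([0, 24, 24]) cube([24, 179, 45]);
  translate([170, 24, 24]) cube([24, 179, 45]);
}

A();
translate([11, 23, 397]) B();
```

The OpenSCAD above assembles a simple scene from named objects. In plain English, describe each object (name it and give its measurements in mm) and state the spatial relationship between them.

A is a four-legged stool. The seat is a 276×254×33 mm slab whose top surface is at z = 397 mm; four round legs, each 26 mm in diameter, run from the floor (z = 0) to the underside of the seat, each leg's axis is inset half a diameter from the nearest pair of seat edges (so the leg's bounding box is flush with the corner).

B is an open storage box with external size 194×227×69 mm and wall thickness 24 mm (the base is also 24 mm thick). The base covers the whole footprint; the four walls stand on the base, with the y-facing walls full-width and the x-facing walls fitting between their inner faces.

The open box is on top of the stool.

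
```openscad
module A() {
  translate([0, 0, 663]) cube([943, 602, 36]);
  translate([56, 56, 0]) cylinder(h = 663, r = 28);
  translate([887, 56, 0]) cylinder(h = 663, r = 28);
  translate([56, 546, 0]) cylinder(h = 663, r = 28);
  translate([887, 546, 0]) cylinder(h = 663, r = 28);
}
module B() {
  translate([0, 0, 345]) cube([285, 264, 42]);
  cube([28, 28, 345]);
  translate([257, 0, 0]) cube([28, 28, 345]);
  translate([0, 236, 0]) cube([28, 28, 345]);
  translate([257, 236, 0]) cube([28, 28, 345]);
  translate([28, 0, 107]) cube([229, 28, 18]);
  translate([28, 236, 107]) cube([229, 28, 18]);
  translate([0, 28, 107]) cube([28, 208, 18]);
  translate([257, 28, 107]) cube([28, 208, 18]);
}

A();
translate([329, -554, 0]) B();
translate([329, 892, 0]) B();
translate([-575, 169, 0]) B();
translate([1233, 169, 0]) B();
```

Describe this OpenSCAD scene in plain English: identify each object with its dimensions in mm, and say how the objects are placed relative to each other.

A is a rectangular dining table. The top is 943×602×36 mm with its upper surface at z = 699 mm. It stands on four round legs of 56 mm diameter, each leg's bounding box inset 28 mm from the nearest pair of top edges, running from the floor to the underside of the top.

B is a simple wooden stool: a rectangular seat 285 mm (x) by 264 mm (y), 42 mm thick, top face at z = 387 mm, on four square legs, each 28×28 mm in cross-section. The legs rest on z = 0, each flush with a corner of the seat. Four stretchers, 28 mm wide and 18 mm tall, connect adjacent legs with their undersides at z = 107 mm, each running between the inner faces of the legs it joins and aligned with the legs' outer faces on the other axis.

Four stools sit around the table at the −y, +y, −x, +x sides.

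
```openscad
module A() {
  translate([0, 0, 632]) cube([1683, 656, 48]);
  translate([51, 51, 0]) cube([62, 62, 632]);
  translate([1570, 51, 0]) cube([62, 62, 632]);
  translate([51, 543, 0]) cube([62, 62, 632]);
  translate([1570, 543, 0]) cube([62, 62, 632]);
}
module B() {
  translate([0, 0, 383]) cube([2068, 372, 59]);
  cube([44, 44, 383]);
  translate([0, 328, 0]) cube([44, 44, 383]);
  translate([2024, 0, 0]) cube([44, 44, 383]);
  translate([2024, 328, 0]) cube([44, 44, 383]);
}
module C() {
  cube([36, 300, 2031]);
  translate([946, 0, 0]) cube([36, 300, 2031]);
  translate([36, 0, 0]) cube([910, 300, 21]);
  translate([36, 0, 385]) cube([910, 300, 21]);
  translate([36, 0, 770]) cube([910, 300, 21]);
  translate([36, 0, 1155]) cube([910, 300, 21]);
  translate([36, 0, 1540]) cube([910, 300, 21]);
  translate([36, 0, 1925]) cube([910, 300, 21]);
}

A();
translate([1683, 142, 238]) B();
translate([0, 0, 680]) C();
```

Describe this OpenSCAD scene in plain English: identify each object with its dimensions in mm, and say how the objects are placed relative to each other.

A is a table: top 1683 mm (x) × 656 mm (y), 48 mm thick, upper face at z = 680 mm, on four 62×62 mm square legs, each inset 51 mm from the nearest pair of top edges, running from z = 0 to the bottom of the top.

B is a bench: a 2068×372 mm seat slab, 59 mm thick, top at z = 442 mm, on four 44×44 mm square legs flush with the seat corners and standing on z = 0.

C is an open bookshelf. Two side panels, each 36 mm thick, 300 mm deep and 2031 mm tall, stand 982 mm apart (outside-to-outside). Between them sit 6 shelves, each 21 mm thick and 300 mm deep, spanning the full gap between the sides. The bottom shelf rests on the floor (its underside at z = 0) and the clear gap between one shelf's top and the next shelf's underside is 364 mm.

The bench is beside the table with their tops flush at z = 680. The bookshelf is on top of the table.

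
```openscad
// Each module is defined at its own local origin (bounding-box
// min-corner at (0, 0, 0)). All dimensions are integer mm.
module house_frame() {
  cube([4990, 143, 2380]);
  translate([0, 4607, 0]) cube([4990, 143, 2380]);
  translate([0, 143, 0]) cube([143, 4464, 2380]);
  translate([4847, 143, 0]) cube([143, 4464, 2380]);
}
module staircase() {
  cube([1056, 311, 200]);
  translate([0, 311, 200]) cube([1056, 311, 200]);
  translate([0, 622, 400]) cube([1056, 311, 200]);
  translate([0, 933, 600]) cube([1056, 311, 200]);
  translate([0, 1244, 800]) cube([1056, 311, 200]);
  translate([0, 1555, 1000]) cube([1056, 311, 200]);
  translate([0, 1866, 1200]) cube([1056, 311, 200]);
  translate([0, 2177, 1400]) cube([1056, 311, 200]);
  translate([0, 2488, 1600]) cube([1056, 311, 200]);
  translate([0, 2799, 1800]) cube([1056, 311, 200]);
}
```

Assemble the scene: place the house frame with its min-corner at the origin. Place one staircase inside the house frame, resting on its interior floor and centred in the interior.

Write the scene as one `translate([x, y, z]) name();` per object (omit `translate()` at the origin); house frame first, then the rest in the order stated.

house_frame();
translate([1967, 820, 0]) staircase();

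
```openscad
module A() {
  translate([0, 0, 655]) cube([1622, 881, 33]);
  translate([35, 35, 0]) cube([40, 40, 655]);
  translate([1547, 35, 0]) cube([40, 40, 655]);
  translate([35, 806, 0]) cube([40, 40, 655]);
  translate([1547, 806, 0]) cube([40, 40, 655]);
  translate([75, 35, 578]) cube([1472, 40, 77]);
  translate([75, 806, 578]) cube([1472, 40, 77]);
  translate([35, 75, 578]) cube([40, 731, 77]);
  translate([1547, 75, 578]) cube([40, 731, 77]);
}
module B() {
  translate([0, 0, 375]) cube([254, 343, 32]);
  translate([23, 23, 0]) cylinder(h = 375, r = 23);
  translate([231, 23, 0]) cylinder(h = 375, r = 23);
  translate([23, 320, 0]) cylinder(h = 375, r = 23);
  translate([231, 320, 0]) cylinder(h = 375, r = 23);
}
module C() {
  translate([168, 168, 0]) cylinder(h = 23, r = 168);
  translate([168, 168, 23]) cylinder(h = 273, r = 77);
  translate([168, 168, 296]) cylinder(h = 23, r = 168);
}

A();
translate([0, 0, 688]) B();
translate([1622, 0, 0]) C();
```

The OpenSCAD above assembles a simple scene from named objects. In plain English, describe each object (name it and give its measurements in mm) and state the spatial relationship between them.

A is a table with a 1622×881 mm rectangular top, 33 mm thick, top surface at z = 688 mm, supported by four 40×40 mm square legs, each inset 35 mm from the nearest pair of top edges, running from the floor. Four apron rails, 40 mm thick and 77 mm tall, run between adjacent legs with their top edges flush with the underside of the top and their outer faces flush with the legs' outer faces.

B is a four-legged stool. The seat is a 254×343×32 mm slab whose top surface is at z = 407 mm; four round legs, each 46 mm in diameter, run from the floor (z = 0) to the underside of the seat, each leg's axis is inset half a diameter from the nearest pair of seat edges (so the leg's bounding box is flush with the corner).

C is a spool: two coaxial disc flanges of radius 168 mm and thickness 23 mm, joined by a core cylinder of radius 77 mm and height 273 mm. The lower flange rests on z = 0 and the three cylinders share a vertical axis.

The stool is on top of the table. The spool is against the table's +x side, with their −y faces flush.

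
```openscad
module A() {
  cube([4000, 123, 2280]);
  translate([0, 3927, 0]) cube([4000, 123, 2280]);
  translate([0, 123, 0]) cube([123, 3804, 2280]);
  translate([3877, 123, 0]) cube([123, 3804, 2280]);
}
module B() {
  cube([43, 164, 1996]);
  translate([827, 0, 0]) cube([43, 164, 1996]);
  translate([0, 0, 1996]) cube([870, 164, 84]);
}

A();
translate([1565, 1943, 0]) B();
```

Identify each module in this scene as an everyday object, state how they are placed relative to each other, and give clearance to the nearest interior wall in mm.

Clearances: x = 1442, y = 1820; minimum 1442 mm.

A is a house frame. B is a door frame. The door frame sits inside the house frame, centred. The clearance to the nearest interior wall is 1442 mm.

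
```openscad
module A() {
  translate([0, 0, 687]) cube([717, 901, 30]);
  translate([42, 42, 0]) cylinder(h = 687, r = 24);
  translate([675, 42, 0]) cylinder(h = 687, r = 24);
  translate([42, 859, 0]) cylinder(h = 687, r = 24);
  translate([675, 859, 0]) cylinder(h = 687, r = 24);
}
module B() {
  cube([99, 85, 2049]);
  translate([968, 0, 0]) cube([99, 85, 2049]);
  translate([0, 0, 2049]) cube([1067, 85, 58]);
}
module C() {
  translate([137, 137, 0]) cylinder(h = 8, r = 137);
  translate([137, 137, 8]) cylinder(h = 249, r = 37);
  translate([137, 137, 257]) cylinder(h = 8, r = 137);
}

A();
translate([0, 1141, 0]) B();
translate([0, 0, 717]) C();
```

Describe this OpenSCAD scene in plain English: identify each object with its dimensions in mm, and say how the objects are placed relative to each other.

A is a rectangular dining table. The top is 717×901×30 mm with its upper surface at z = 717 mm. It stands on four round legs of 48 mm diameter, each leg's bounding box inset 18 mm from the nearest pair of top edges, running from the floor to the underside of the top.

B is a rectangular door frame: two vertical jambs of 99×85 mm section, 2049 mm tall, with a clear opening 869 mm wide between their inner faces. A header 58 mm tall and 85 mm deep lies on top of the jambs and spans the full outside width.

C is a spool: two coaxial disc flanges of radius 137 mm and thickness 8 mm, joined by a core cylinder of radius 37 mm and height 249 mm. The lower flange rests on z = 0 and the three cylinders share a vertical axis.

The door frame is on the floor beside the table on its +y side. The spool is on top of the table.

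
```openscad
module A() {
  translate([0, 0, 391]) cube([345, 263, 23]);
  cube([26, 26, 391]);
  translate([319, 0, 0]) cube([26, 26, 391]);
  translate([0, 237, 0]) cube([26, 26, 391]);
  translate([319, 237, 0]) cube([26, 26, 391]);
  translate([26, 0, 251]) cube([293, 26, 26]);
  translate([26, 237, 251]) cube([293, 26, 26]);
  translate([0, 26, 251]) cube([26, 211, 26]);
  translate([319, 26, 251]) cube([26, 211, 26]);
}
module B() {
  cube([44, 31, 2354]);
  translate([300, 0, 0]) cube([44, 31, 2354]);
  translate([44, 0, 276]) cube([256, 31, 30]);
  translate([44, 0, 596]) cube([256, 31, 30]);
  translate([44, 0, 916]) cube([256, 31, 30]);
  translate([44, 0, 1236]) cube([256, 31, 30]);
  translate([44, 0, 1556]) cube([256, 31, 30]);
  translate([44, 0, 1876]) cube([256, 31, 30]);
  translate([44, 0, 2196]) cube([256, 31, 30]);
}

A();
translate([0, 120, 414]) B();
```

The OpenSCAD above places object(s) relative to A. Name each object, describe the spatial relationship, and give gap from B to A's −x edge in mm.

A is a stool. B is a ladder. The ladder is on top of the stool. The gap from the ladder to the stool's −x edge is 0 mm.

The ladder's min-x is at 0; the stool's min-x is 0; gap = 0 mm.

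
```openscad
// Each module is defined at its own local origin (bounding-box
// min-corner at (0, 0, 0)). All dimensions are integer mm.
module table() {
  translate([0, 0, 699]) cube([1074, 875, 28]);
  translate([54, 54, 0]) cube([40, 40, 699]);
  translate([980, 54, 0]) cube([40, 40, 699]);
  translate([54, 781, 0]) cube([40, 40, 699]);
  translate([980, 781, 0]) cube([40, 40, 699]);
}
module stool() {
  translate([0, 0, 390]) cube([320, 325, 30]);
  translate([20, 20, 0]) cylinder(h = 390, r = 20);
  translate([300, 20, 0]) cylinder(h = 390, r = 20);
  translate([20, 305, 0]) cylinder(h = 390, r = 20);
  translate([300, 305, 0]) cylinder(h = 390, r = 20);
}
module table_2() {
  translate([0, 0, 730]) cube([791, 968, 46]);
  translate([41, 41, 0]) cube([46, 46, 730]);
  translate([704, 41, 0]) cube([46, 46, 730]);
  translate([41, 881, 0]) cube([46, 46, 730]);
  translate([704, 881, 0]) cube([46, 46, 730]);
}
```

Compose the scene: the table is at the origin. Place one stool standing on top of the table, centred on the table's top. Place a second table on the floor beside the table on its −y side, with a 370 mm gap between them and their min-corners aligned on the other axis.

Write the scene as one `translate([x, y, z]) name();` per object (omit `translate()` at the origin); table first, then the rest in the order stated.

table();
translate([377, 275, 727]) stool();
translate([0, -1338, 0]) table_2();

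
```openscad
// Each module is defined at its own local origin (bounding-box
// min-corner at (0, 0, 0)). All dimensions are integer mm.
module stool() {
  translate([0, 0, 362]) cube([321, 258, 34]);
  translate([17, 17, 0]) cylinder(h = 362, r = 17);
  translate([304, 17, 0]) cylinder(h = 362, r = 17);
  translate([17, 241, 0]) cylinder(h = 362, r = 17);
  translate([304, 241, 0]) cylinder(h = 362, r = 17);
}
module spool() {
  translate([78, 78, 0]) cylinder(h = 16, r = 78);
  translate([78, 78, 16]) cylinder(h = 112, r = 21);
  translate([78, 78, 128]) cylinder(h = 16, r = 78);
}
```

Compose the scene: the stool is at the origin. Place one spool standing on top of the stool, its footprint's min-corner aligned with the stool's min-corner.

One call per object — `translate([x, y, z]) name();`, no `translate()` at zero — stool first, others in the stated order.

stool();
translate([0, 0, 396]) spool();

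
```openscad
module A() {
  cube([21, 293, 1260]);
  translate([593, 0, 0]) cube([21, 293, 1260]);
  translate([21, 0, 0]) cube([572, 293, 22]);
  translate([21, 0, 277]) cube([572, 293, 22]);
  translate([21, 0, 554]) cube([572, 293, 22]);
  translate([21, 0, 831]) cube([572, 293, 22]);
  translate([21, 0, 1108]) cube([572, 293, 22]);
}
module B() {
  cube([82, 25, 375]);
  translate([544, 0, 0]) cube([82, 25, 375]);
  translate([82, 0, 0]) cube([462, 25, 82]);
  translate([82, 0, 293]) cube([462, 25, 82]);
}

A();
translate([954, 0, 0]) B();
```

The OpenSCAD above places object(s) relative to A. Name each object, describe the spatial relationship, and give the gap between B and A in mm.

A is a bookshelf. B is a picture frame. The picture frame is on the floor beside the bookshelf on its +x side. The gap between the picture frame and the bookshelf is 340 mm.

The picture frame's nearest face is 340 mm from the bookshelf's +x face.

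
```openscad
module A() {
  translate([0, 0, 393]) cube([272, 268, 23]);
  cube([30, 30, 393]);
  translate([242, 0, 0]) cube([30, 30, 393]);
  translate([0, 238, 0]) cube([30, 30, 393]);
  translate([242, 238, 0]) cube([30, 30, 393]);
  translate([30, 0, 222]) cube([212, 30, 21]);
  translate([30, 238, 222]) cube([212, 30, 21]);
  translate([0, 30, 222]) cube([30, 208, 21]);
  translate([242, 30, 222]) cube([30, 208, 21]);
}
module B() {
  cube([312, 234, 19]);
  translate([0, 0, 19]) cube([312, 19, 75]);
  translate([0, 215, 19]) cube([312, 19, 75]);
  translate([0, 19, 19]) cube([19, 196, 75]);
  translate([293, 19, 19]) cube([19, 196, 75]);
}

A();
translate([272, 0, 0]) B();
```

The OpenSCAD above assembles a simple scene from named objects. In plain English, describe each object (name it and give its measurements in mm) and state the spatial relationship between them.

A is a four-legged stool. The seat is a 272×268×23 mm slab whose top surface is at z = 416 mm; four square legs, each 30×30 mm in cross-section, run from the floor (z = 0) to the underside of the seat, each flush with a corner of the seat. Four stretchers, 30 mm wide and 21 mm tall, connect adjacent legs with their undersides at z = 222 mm, each running between the inner faces of the legs it joins and aligned with the legs' outer faces on the other axis.

B is an open storage box with external size 312×234×94 mm and wall thickness 19 mm (the base is also 19 mm thick). The base covers the whole footprint; the four walls stand on the base, with the y-facing walls full-width and the x-facing walls fitting between their inner faces.

The open box is against the stool's +x side, with their −y faces flush.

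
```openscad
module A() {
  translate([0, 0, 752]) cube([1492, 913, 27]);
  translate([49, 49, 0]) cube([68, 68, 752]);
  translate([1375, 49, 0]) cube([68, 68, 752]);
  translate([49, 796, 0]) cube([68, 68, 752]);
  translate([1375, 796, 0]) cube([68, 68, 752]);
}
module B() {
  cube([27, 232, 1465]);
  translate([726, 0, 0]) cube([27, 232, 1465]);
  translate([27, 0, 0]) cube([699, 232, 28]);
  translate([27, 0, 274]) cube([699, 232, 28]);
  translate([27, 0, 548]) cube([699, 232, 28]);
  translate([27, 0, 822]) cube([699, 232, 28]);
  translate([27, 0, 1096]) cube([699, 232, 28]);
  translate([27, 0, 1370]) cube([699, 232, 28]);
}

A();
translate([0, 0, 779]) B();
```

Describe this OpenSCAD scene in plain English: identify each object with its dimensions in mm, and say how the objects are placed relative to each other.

A is a table: top 1492 mm (x) × 913 mm (y), 27 mm thick, upper face at z = 779 mm, on four 68×68 mm square legs, each inset 49 mm from the nearest pair of top edges, running from z = 0 to the bottom of the top.

B is a bookshelf 753 mm wide overall, 232 mm deep and 1465 mm tall. The two sides are 27 mm thick vertical panels. 6 horizontal shelves of 28 mm thickness span between the inner faces of the sides; the lowest shelf sits on the floor and shelves are stacked with a clear vertical gap of 246 mm between each pair.

The bookshelf is on top of the table.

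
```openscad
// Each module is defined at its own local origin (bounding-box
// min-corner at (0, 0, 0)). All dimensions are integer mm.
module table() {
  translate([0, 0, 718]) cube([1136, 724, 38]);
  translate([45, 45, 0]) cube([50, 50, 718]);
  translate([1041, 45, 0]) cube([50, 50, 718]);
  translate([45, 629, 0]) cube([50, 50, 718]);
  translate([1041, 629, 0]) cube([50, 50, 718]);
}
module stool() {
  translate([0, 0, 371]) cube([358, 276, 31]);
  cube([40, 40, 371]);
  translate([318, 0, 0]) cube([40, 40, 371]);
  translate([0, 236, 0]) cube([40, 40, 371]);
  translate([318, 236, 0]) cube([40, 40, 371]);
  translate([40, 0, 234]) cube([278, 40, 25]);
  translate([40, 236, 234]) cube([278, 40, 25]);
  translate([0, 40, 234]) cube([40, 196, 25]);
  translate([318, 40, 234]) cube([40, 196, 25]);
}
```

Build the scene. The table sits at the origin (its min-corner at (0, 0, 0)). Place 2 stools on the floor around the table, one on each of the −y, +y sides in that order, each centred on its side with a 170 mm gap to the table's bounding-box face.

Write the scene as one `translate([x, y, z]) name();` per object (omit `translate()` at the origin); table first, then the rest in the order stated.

table();
translate([389, -446, 0]) stool();
translate([389, 894, 0]) stool();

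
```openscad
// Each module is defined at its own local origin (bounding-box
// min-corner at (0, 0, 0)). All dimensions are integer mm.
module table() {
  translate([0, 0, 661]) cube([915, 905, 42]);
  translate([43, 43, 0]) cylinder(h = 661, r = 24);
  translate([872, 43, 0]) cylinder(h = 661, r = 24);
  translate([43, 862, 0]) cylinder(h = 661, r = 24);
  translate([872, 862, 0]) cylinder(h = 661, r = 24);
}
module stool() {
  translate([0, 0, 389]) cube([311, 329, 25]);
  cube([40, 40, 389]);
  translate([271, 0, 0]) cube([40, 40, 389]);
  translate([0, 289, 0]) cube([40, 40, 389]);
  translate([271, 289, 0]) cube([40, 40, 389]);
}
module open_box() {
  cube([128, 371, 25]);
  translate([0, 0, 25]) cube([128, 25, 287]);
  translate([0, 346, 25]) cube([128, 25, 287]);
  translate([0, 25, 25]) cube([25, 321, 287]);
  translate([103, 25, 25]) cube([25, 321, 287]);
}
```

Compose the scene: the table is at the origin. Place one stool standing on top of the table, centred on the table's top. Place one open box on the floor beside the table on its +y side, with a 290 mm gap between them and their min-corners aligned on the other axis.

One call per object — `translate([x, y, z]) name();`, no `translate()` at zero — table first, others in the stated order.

table();
translate([302, 288, 703]) stool();
translate([0, 1195, 0]) open_box();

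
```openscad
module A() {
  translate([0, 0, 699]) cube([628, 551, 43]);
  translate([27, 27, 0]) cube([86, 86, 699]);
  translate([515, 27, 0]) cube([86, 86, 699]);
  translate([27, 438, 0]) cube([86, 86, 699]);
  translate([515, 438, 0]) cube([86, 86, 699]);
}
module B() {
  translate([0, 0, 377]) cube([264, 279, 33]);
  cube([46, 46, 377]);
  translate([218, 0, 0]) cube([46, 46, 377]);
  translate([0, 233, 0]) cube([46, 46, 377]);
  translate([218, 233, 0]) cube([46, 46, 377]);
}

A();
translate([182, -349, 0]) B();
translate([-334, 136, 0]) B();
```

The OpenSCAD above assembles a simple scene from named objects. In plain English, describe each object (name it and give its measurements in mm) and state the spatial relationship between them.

A is a table with a 628×551 mm rectangular top, 43 mm thick, top surface at z = 742 mm, supported by four 86×86 mm square legs, each inset 27 mm from the nearest pair of top edges, running from the floor.

B is a four-legged stool. The seat is a 264×279×33 mm slab whose top surface is at z = 410 mm; four square legs, each 46×46 mm in cross-section, run from the floor (z = 0) to the underside of the seat, each flush with a corner of the seat.

Two stools sit around the table at the −y, −x sides.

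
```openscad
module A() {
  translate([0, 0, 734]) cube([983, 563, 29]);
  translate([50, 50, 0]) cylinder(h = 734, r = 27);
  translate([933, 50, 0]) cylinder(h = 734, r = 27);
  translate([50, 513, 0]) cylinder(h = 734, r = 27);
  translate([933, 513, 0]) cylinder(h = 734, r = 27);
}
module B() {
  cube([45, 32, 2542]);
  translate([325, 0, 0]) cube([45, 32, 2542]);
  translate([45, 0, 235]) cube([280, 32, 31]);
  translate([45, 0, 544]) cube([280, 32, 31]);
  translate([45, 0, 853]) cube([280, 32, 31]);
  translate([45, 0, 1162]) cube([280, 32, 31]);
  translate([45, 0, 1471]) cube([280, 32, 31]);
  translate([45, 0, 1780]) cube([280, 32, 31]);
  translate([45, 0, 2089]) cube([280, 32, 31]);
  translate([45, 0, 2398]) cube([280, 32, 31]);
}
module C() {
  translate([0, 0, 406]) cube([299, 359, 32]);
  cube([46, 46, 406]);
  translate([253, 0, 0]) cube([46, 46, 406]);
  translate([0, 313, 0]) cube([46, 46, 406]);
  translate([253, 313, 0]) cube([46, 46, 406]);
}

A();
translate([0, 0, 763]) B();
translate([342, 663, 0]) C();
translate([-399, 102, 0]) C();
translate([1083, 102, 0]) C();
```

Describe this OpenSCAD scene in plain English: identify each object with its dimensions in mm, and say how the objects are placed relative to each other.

A is a rectangular dining table. The top is 983×563×29 mm with its upper surface at z = 763 mm. It stands on four round legs of 54 mm diameter, each leg's bounding box inset 23 mm from the nearest pair of top edges, running from the floor to the underside of the top.

B is a wooden ladder with two side rails of 45×32 mm section and 2542 mm height, set 370 mm apart overall. Between them run 8 rectangular rungs (32 mm deep, 31 mm thick), front faces flush with the rails' −y face. The bottom of the first rung is 235 mm above the floor and each subsequent rung is 309 mm higher than the one below.

C is a simple wooden stool: a rectangular seat 299 mm (x) by 359 mm (y), 32 mm thick, top face at z = 438 mm, on four square legs, each 46×46 mm in cross-section. The legs rest on z = 0, each flush with a corner of the seat.

The ladder is on top of the table. Three stools sit around the table at the +y, −x, +x sides.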